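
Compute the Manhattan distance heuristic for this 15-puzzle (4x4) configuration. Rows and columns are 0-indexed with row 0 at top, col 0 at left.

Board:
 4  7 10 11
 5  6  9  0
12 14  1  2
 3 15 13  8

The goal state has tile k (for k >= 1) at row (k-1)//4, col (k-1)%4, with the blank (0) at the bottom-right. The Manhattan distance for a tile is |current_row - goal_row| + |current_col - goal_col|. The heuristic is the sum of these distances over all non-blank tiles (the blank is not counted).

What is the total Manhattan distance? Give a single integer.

Answer: 36

Derivation:
Tile 4: (0,0)->(0,3) = 3
Tile 7: (0,1)->(1,2) = 2
Tile 10: (0,2)->(2,1) = 3
Tile 11: (0,3)->(2,2) = 3
Tile 5: (1,0)->(1,0) = 0
Tile 6: (1,1)->(1,1) = 0
Tile 9: (1,2)->(2,0) = 3
Tile 12: (2,0)->(2,3) = 3
Tile 14: (2,1)->(3,1) = 1
Tile 1: (2,2)->(0,0) = 4
Tile 2: (2,3)->(0,1) = 4
Tile 3: (3,0)->(0,2) = 5
Tile 15: (3,1)->(3,2) = 1
Tile 13: (3,2)->(3,0) = 2
Tile 8: (3,3)->(1,3) = 2
Sum: 3 + 2 + 3 + 3 + 0 + 0 + 3 + 3 + 1 + 4 + 4 + 5 + 1 + 2 + 2 = 36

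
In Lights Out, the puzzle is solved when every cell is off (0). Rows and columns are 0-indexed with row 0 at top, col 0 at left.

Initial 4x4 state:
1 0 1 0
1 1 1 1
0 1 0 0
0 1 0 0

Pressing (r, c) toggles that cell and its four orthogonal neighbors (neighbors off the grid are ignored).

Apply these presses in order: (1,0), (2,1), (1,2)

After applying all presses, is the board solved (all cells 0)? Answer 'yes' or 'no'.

After press 1 at (1,0):
0 0 1 0
0 0 1 1
1 1 0 0
0 1 0 0

After press 2 at (2,1):
0 0 1 0
0 1 1 1
0 0 1 0
0 0 0 0

After press 3 at (1,2):
0 0 0 0
0 0 0 0
0 0 0 0
0 0 0 0

Lights still on: 0

Answer: yes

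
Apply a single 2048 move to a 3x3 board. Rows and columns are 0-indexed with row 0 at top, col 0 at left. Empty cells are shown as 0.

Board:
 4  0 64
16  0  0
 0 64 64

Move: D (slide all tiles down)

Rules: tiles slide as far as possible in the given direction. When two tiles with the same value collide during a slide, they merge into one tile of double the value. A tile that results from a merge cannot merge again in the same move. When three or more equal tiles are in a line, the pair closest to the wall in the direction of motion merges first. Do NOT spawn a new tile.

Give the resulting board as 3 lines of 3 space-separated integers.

Slide down:
col 0: [4, 16, 0] -> [0, 4, 16]
col 1: [0, 0, 64] -> [0, 0, 64]
col 2: [64, 0, 64] -> [0, 0, 128]

Answer:   0   0   0
  4   0   0
 16  64 128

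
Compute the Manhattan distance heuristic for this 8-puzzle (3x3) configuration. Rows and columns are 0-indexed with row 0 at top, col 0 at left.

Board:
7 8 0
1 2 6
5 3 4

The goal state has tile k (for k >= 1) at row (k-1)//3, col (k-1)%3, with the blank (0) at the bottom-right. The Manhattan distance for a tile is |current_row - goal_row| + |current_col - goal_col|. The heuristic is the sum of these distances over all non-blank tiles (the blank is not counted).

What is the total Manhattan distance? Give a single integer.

Answer: 14

Derivation:
Tile 7: (0,0)->(2,0) = 2
Tile 8: (0,1)->(2,1) = 2
Tile 1: (1,0)->(0,0) = 1
Tile 2: (1,1)->(0,1) = 1
Tile 6: (1,2)->(1,2) = 0
Tile 5: (2,0)->(1,1) = 2
Tile 3: (2,1)->(0,2) = 3
Tile 4: (2,2)->(1,0) = 3
Sum: 2 + 2 + 1 + 1 + 0 + 2 + 3 + 3 = 14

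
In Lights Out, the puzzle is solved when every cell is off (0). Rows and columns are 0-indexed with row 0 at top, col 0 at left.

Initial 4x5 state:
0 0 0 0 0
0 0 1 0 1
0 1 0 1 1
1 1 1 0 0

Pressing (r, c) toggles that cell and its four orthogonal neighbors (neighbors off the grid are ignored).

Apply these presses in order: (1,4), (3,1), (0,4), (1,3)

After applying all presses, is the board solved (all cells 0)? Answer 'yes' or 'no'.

Answer: yes

Derivation:
After press 1 at (1,4):
0 0 0 0 1
0 0 1 1 0
0 1 0 1 0
1 1 1 0 0

After press 2 at (3,1):
0 0 0 0 1
0 0 1 1 0
0 0 0 1 0
0 0 0 0 0

After press 3 at (0,4):
0 0 0 1 0
0 0 1 1 1
0 0 0 1 0
0 0 0 0 0

After press 4 at (1,3):
0 0 0 0 0
0 0 0 0 0
0 0 0 0 0
0 0 0 0 0

Lights still on: 0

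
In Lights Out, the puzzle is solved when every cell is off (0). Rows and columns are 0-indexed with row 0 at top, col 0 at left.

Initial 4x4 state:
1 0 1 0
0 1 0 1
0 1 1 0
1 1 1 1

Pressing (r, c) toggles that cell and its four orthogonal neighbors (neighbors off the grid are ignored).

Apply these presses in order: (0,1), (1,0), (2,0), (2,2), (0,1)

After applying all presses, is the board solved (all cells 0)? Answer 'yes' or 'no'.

Answer: no

Derivation:
After press 1 at (0,1):
0 1 0 0
0 0 0 1
0 1 1 0
1 1 1 1

After press 2 at (1,0):
1 1 0 0
1 1 0 1
1 1 1 0
1 1 1 1

After press 3 at (2,0):
1 1 0 0
0 1 0 1
0 0 1 0
0 1 1 1

After press 4 at (2,2):
1 1 0 0
0 1 1 1
0 1 0 1
0 1 0 1

After press 5 at (0,1):
0 0 1 0
0 0 1 1
0 1 0 1
0 1 0 1

Lights still on: 7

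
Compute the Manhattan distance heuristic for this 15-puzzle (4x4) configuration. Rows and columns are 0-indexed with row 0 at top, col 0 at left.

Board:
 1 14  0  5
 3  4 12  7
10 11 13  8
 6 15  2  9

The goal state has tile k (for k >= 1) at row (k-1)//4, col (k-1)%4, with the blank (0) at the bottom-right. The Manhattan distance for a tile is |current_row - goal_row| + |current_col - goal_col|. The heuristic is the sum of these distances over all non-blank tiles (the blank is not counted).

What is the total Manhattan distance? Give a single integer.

Answer: 34

Derivation:
Tile 1: (0,0)->(0,0) = 0
Tile 14: (0,1)->(3,1) = 3
Tile 5: (0,3)->(1,0) = 4
Tile 3: (1,0)->(0,2) = 3
Tile 4: (1,1)->(0,3) = 3
Tile 12: (1,2)->(2,3) = 2
Tile 7: (1,3)->(1,2) = 1
Tile 10: (2,0)->(2,1) = 1
Tile 11: (2,1)->(2,2) = 1
Tile 13: (2,2)->(3,0) = 3
Tile 8: (2,3)->(1,3) = 1
Tile 6: (3,0)->(1,1) = 3
Tile 15: (3,1)->(3,2) = 1
Tile 2: (3,2)->(0,1) = 4
Tile 9: (3,3)->(2,0) = 4
Sum: 0 + 3 + 4 + 3 + 3 + 2 + 1 + 1 + 1 + 3 + 1 + 3 + 1 + 4 + 4 = 34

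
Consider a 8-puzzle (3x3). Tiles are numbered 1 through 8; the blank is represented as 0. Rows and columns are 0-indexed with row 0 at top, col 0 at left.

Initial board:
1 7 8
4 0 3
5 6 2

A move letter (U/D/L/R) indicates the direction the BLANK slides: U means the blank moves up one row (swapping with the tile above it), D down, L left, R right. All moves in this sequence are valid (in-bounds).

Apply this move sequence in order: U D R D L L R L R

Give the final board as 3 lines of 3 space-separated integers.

Answer: 1 7 8
4 3 2
5 0 6

Derivation:
After move 1 (U):
1 0 8
4 7 3
5 6 2

After move 2 (D):
1 7 8
4 0 3
5 6 2

After move 3 (R):
1 7 8
4 3 0
5 6 2

After move 4 (D):
1 7 8
4 3 2
5 6 0

After move 5 (L):
1 7 8
4 3 2
5 0 6

After move 6 (L):
1 7 8
4 3 2
0 5 6

After move 7 (R):
1 7 8
4 3 2
5 0 6

After move 8 (L):
1 7 8
4 3 2
0 5 6

After move 9 (R):
1 7 8
4 3 2
5 0 6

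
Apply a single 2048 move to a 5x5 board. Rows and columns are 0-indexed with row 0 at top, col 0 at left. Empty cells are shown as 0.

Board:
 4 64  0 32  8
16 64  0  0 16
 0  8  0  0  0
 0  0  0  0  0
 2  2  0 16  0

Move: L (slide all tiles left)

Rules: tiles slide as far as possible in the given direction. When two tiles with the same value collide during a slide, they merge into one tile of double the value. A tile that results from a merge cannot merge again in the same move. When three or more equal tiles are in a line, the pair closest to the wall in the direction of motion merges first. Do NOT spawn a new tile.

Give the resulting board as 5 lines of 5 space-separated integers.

Answer:  4 64 32  8  0
16 64 16  0  0
 8  0  0  0  0
 0  0  0  0  0
 4 16  0  0  0

Derivation:
Slide left:
row 0: [4, 64, 0, 32, 8] -> [4, 64, 32, 8, 0]
row 1: [16, 64, 0, 0, 16] -> [16, 64, 16, 0, 0]
row 2: [0, 8, 0, 0, 0] -> [8, 0, 0, 0, 0]
row 3: [0, 0, 0, 0, 0] -> [0, 0, 0, 0, 0]
row 4: [2, 2, 0, 16, 0] -> [4, 16, 0, 0, 0]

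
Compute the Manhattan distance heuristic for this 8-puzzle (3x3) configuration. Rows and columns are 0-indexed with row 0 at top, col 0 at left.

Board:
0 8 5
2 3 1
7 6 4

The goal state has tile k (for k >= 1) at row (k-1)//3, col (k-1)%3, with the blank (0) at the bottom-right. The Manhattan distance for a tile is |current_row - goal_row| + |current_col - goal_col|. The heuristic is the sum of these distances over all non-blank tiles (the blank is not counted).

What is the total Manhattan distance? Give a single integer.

Answer: 16

Derivation:
Tile 8: at (0,1), goal (2,1), distance |0-2|+|1-1| = 2
Tile 5: at (0,2), goal (1,1), distance |0-1|+|2-1| = 2
Tile 2: at (1,0), goal (0,1), distance |1-0|+|0-1| = 2
Tile 3: at (1,1), goal (0,2), distance |1-0|+|1-2| = 2
Tile 1: at (1,2), goal (0,0), distance |1-0|+|2-0| = 3
Tile 7: at (2,0), goal (2,0), distance |2-2|+|0-0| = 0
Tile 6: at (2,1), goal (1,2), distance |2-1|+|1-2| = 2
Tile 4: at (2,2), goal (1,0), distance |2-1|+|2-0| = 3
Sum: 2 + 2 + 2 + 2 + 3 + 0 + 2 + 3 = 16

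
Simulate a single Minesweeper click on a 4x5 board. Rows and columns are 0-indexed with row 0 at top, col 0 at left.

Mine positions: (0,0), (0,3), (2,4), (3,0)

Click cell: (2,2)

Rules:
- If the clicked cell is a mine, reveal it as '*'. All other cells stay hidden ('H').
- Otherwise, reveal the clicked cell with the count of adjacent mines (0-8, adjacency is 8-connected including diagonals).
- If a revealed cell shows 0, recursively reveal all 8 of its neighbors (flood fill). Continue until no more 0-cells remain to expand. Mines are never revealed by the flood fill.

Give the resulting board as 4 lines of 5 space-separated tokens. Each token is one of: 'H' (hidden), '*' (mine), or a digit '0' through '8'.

H H H H H
H 1 1 2 H
H 1 0 1 H
H 1 0 1 H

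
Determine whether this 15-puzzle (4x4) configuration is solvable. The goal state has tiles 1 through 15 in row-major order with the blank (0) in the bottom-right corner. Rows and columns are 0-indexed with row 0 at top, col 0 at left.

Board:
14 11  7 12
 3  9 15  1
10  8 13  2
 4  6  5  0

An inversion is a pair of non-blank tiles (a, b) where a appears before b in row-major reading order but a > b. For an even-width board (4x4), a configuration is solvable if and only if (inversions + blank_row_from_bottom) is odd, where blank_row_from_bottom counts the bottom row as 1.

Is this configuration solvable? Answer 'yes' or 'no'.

Inversions: 68
Blank is in row 3 (0-indexed from top), which is row 1 counting from the bottom (bottom = 1).
68 + 1 = 69, which is odd, so the puzzle is solvable.

Answer: yes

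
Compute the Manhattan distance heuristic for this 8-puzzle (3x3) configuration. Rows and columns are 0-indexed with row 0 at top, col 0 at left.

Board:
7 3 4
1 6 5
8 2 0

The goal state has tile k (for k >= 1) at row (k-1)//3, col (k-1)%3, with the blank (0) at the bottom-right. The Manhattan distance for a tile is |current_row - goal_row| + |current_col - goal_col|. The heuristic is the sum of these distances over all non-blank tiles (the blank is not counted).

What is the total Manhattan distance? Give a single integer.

Answer: 12

Derivation:
Tile 7: (0,0)->(2,0) = 2
Tile 3: (0,1)->(0,2) = 1
Tile 4: (0,2)->(1,0) = 3
Tile 1: (1,0)->(0,0) = 1
Tile 6: (1,1)->(1,2) = 1
Tile 5: (1,2)->(1,1) = 1
Tile 8: (2,0)->(2,1) = 1
Tile 2: (2,1)->(0,1) = 2
Sum: 2 + 1 + 3 + 1 + 1 + 1 + 1 + 2 = 12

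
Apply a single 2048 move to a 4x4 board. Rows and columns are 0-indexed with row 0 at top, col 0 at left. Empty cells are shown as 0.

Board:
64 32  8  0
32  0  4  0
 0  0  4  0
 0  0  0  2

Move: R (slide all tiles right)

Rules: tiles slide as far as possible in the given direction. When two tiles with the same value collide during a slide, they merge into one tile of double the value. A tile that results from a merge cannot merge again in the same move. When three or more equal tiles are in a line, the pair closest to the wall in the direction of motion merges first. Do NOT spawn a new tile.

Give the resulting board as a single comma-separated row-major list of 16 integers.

Slide right:
row 0: [64, 32, 8, 0] -> [0, 64, 32, 8]
row 1: [32, 0, 4, 0] -> [0, 0, 32, 4]
row 2: [0, 0, 4, 0] -> [0, 0, 0, 4]
row 3: [0, 0, 0, 2] -> [0, 0, 0, 2]

Answer: 0, 64, 32, 8, 0, 0, 32, 4, 0, 0, 0, 4, 0, 0, 0, 2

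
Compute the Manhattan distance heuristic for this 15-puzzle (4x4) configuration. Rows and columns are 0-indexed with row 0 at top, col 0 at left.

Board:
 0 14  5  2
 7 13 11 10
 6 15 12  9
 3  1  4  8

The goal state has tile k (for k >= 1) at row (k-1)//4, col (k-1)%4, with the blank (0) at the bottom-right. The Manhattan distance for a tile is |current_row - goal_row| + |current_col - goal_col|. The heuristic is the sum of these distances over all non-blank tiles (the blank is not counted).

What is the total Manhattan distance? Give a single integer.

Answer: 40

Derivation:
Tile 14: (0,1)->(3,1) = 3
Tile 5: (0,2)->(1,0) = 3
Tile 2: (0,3)->(0,1) = 2
Tile 7: (1,0)->(1,2) = 2
Tile 13: (1,1)->(3,0) = 3
Tile 11: (1,2)->(2,2) = 1
Tile 10: (1,3)->(2,1) = 3
Tile 6: (2,0)->(1,1) = 2
Tile 15: (2,1)->(3,2) = 2
Tile 12: (2,2)->(2,3) = 1
Tile 9: (2,3)->(2,0) = 3
Tile 3: (3,0)->(0,2) = 5
Tile 1: (3,1)->(0,0) = 4
Tile 4: (3,2)->(0,3) = 4
Tile 8: (3,3)->(1,3) = 2
Sum: 3 + 3 + 2 + 2 + 3 + 1 + 3 + 2 + 2 + 1 + 3 + 5 + 4 + 4 + 2 = 40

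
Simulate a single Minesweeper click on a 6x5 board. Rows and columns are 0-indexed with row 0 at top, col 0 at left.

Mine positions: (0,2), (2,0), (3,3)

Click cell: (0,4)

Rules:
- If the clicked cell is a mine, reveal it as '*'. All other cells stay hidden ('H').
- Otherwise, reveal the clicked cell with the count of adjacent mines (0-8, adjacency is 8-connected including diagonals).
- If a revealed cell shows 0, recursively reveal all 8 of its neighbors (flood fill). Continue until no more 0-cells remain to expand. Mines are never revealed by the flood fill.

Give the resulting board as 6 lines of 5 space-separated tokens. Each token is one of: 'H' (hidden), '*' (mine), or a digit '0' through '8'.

H H H 1 0
H H H 1 0
H H H 1 1
H H H H H
H H H H H
H H H H H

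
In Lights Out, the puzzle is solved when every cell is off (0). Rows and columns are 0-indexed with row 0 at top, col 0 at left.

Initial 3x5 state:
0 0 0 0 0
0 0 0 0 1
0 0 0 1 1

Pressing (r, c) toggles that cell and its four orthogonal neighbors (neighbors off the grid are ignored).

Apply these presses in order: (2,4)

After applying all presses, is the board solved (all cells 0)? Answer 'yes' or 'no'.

Answer: yes

Derivation:
After press 1 at (2,4):
0 0 0 0 0
0 0 0 0 0
0 0 0 0 0

Lights still on: 0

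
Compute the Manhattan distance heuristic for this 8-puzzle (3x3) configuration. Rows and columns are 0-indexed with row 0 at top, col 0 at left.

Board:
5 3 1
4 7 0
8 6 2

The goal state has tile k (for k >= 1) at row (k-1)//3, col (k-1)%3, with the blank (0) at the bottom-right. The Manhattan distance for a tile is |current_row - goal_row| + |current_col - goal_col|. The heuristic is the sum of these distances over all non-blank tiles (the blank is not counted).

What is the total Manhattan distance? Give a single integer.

Tile 5: at (0,0), goal (1,1), distance |0-1|+|0-1| = 2
Tile 3: at (0,1), goal (0,2), distance |0-0|+|1-2| = 1
Tile 1: at (0,2), goal (0,0), distance |0-0|+|2-0| = 2
Tile 4: at (1,0), goal (1,0), distance |1-1|+|0-0| = 0
Tile 7: at (1,1), goal (2,0), distance |1-2|+|1-0| = 2
Tile 8: at (2,0), goal (2,1), distance |2-2|+|0-1| = 1
Tile 6: at (2,1), goal (1,2), distance |2-1|+|1-2| = 2
Tile 2: at (2,2), goal (0,1), distance |2-0|+|2-1| = 3
Sum: 2 + 1 + 2 + 0 + 2 + 1 + 2 + 3 = 13

Answer: 13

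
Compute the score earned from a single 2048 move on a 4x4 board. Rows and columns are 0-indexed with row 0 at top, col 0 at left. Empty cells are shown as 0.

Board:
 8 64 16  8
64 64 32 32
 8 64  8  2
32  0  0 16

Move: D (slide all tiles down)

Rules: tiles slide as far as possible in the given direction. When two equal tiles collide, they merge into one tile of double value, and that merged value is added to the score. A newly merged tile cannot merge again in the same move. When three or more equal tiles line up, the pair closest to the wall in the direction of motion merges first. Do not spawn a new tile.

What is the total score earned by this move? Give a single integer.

Slide down:
col 0: [8, 64, 8, 32] -> [8, 64, 8, 32]  score +0 (running 0)
col 1: [64, 64, 64, 0] -> [0, 0, 64, 128]  score +128 (running 128)
col 2: [16, 32, 8, 0] -> [0, 16, 32, 8]  score +0 (running 128)
col 3: [8, 32, 2, 16] -> [8, 32, 2, 16]  score +0 (running 128)
Board after move:
  8   0   0   8
 64   0  16  32
  8  64  32   2
 32 128   8  16

Answer: 128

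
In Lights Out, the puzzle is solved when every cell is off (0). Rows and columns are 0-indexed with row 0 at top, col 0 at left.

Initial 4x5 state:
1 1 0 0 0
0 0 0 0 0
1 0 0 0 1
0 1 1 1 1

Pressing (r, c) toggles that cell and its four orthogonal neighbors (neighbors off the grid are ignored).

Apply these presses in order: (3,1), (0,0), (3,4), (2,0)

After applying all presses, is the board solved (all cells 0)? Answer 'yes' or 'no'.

Answer: yes

Derivation:
After press 1 at (3,1):
1 1 0 0 0
0 0 0 0 0
1 1 0 0 1
1 0 0 1 1

After press 2 at (0,0):
0 0 0 0 0
1 0 0 0 0
1 1 0 0 1
1 0 0 1 1

After press 3 at (3,4):
0 0 0 0 0
1 0 0 0 0
1 1 0 0 0
1 0 0 0 0

After press 4 at (2,0):
0 0 0 0 0
0 0 0 0 0
0 0 0 0 0
0 0 0 0 0

Lights still on: 0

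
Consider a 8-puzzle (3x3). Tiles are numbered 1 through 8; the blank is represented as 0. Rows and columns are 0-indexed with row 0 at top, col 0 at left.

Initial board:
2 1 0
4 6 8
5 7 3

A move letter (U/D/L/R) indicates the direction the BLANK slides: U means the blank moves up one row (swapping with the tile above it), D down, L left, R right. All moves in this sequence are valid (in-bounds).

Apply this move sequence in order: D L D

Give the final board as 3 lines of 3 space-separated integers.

Answer: 2 1 8
4 7 6
5 0 3

Derivation:
After move 1 (D):
2 1 8
4 6 0
5 7 3

After move 2 (L):
2 1 8
4 0 6
5 7 3

After move 3 (D):
2 1 8
4 7 6
5 0 3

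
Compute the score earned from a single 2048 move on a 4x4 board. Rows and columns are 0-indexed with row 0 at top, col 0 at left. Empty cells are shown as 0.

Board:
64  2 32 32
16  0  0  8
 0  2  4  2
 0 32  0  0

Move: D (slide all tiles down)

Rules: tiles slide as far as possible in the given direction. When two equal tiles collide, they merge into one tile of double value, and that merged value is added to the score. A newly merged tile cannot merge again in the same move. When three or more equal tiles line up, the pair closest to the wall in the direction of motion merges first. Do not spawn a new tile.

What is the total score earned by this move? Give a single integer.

Slide down:
col 0: [64, 16, 0, 0] -> [0, 0, 64, 16]  score +0 (running 0)
col 1: [2, 0, 2, 32] -> [0, 0, 4, 32]  score +4 (running 4)
col 2: [32, 0, 4, 0] -> [0, 0, 32, 4]  score +0 (running 4)
col 3: [32, 8, 2, 0] -> [0, 32, 8, 2]  score +0 (running 4)
Board after move:
 0  0  0  0
 0  0  0 32
64  4 32  8
16 32  4  2

Answer: 4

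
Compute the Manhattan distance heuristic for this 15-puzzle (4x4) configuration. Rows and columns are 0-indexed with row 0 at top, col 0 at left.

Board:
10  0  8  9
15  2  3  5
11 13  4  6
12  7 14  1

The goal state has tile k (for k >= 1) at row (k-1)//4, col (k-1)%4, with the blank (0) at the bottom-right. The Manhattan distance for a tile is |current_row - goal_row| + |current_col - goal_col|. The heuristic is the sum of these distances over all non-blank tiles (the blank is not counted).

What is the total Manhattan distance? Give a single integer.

Tile 10: (0,0)->(2,1) = 3
Tile 8: (0,2)->(1,3) = 2
Tile 9: (0,3)->(2,0) = 5
Tile 15: (1,0)->(3,2) = 4
Tile 2: (1,1)->(0,1) = 1
Tile 3: (1,2)->(0,2) = 1
Tile 5: (1,3)->(1,0) = 3
Tile 11: (2,0)->(2,2) = 2
Tile 13: (2,1)->(3,0) = 2
Tile 4: (2,2)->(0,3) = 3
Tile 6: (2,3)->(1,1) = 3
Tile 12: (3,0)->(2,3) = 4
Tile 7: (3,1)->(1,2) = 3
Tile 14: (3,2)->(3,1) = 1
Tile 1: (3,3)->(0,0) = 6
Sum: 3 + 2 + 5 + 4 + 1 + 1 + 3 + 2 + 2 + 3 + 3 + 4 + 3 + 1 + 6 = 43

Answer: 43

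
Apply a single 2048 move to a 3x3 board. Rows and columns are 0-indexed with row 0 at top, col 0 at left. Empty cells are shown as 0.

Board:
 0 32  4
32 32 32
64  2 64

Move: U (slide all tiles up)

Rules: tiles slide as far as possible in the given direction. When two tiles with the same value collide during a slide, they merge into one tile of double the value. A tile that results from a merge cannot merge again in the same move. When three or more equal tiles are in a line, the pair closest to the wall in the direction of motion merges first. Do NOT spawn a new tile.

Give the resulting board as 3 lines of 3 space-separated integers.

Answer: 32 64  4
64  2 32
 0  0 64

Derivation:
Slide up:
col 0: [0, 32, 64] -> [32, 64, 0]
col 1: [32, 32, 2] -> [64, 2, 0]
col 2: [4, 32, 64] -> [4, 32, 64]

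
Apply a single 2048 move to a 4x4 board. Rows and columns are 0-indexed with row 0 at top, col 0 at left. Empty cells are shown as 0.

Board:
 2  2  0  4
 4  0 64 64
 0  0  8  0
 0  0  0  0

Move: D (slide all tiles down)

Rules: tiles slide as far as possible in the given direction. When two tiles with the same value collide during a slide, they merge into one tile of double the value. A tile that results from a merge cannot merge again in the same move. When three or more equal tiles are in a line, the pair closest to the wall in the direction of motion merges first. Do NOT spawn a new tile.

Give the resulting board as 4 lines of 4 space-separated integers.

Answer:  0  0  0  0
 0  0  0  0
 2  0 64  4
 4  2  8 64

Derivation:
Slide down:
col 0: [2, 4, 0, 0] -> [0, 0, 2, 4]
col 1: [2, 0, 0, 0] -> [0, 0, 0, 2]
col 2: [0, 64, 8, 0] -> [0, 0, 64, 8]
col 3: [4, 64, 0, 0] -> [0, 0, 4, 64]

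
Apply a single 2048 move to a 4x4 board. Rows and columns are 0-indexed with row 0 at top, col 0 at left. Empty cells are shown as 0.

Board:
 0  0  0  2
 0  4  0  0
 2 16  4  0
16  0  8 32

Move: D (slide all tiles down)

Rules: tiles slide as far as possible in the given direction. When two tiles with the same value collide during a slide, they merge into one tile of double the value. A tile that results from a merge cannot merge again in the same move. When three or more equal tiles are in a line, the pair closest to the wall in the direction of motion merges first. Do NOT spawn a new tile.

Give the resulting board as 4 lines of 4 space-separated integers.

Slide down:
col 0: [0, 0, 2, 16] -> [0, 0, 2, 16]
col 1: [0, 4, 16, 0] -> [0, 0, 4, 16]
col 2: [0, 0, 4, 8] -> [0, 0, 4, 8]
col 3: [2, 0, 0, 32] -> [0, 0, 2, 32]

Answer:  0  0  0  0
 0  0  0  0
 2  4  4  2
16 16  8 32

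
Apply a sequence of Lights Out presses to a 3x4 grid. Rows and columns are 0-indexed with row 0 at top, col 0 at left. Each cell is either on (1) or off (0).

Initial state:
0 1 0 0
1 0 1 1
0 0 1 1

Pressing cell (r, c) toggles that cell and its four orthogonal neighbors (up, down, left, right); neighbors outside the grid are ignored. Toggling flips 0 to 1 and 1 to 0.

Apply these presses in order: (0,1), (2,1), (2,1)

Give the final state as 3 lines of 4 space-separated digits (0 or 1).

After press 1 at (0,1):
1 0 1 0
1 1 1 1
0 0 1 1

After press 2 at (2,1):
1 0 1 0
1 0 1 1
1 1 0 1

After press 3 at (2,1):
1 0 1 0
1 1 1 1
0 0 1 1

Answer: 1 0 1 0
1 1 1 1
0 0 1 1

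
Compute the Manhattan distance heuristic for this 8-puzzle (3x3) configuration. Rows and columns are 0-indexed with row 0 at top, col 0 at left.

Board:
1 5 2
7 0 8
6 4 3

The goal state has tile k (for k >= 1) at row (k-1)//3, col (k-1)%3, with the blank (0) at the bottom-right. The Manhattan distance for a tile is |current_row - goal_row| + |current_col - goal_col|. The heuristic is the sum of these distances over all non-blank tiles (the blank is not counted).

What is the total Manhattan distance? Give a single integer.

Tile 1: at (0,0), goal (0,0), distance |0-0|+|0-0| = 0
Tile 5: at (0,1), goal (1,1), distance |0-1|+|1-1| = 1
Tile 2: at (0,2), goal (0,1), distance |0-0|+|2-1| = 1
Tile 7: at (1,0), goal (2,0), distance |1-2|+|0-0| = 1
Tile 8: at (1,2), goal (2,1), distance |1-2|+|2-1| = 2
Tile 6: at (2,0), goal (1,2), distance |2-1|+|0-2| = 3
Tile 4: at (2,1), goal (1,0), distance |2-1|+|1-0| = 2
Tile 3: at (2,2), goal (0,2), distance |2-0|+|2-2| = 2
Sum: 0 + 1 + 1 + 1 + 2 + 3 + 2 + 2 = 12

Answer: 12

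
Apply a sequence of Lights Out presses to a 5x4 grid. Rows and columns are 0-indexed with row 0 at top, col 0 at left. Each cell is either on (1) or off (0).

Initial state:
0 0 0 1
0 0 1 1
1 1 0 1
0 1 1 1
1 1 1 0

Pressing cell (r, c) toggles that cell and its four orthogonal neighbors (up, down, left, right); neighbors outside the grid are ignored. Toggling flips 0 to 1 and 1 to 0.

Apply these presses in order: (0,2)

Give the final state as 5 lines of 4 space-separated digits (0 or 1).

After press 1 at (0,2):
0 1 1 0
0 0 0 1
1 1 0 1
0 1 1 1
1 1 1 0

Answer: 0 1 1 0
0 0 0 1
1 1 0 1
0 1 1 1
1 1 1 0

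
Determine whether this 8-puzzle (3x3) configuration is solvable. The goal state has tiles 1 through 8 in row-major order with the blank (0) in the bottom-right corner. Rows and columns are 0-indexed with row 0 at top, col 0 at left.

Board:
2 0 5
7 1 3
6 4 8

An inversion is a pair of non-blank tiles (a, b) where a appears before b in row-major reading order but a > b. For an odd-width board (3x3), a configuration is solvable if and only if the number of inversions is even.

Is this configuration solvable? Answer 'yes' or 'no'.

Answer: no

Derivation:
Inversions (pairs i<j in row-major order where tile[i] > tile[j] > 0): 9
9 is odd, so the puzzle is not solvable.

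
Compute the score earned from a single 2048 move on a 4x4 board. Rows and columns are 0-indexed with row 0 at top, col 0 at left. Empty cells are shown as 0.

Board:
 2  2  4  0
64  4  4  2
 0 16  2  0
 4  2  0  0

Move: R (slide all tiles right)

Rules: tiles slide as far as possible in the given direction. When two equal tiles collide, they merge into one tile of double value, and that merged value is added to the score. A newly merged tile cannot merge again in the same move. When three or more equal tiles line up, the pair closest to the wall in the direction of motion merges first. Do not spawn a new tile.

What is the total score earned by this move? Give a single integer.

Answer: 12

Derivation:
Slide right:
row 0: [2, 2, 4, 0] -> [0, 0, 4, 4]  score +4 (running 4)
row 1: [64, 4, 4, 2] -> [0, 64, 8, 2]  score +8 (running 12)
row 2: [0, 16, 2, 0] -> [0, 0, 16, 2]  score +0 (running 12)
row 3: [4, 2, 0, 0] -> [0, 0, 4, 2]  score +0 (running 12)
Board after move:
 0  0  4  4
 0 64  8  2
 0  0 16  2
 0  0  4  2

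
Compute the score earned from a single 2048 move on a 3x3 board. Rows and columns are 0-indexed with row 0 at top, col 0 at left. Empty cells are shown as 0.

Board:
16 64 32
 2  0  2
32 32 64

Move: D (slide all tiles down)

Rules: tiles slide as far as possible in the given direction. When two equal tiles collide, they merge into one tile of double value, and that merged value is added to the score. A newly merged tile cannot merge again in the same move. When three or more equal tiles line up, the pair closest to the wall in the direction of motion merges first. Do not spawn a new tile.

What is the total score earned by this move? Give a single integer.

Answer: 0

Derivation:
Slide down:
col 0: [16, 2, 32] -> [16, 2, 32]  score +0 (running 0)
col 1: [64, 0, 32] -> [0, 64, 32]  score +0 (running 0)
col 2: [32, 2, 64] -> [32, 2, 64]  score +0 (running 0)
Board after move:
16  0 32
 2 64  2
32 32 64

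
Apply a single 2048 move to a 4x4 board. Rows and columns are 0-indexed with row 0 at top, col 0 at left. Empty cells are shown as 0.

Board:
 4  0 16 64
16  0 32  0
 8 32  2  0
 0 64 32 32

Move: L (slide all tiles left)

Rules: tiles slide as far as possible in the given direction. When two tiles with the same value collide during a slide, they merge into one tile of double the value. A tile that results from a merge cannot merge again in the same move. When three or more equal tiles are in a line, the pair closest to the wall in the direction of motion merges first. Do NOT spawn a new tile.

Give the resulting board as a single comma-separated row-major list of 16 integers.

Answer: 4, 16, 64, 0, 16, 32, 0, 0, 8, 32, 2, 0, 64, 64, 0, 0

Derivation:
Slide left:
row 0: [4, 0, 16, 64] -> [4, 16, 64, 0]
row 1: [16, 0, 32, 0] -> [16, 32, 0, 0]
row 2: [8, 32, 2, 0] -> [8, 32, 2, 0]
row 3: [0, 64, 32, 32] -> [64, 64, 0, 0]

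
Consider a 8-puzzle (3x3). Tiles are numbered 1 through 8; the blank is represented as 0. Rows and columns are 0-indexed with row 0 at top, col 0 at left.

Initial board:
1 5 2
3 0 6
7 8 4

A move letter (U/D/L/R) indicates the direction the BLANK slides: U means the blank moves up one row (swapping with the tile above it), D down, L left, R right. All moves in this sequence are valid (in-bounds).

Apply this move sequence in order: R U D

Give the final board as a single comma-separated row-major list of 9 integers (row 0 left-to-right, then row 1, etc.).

Answer: 1, 5, 2, 3, 6, 0, 7, 8, 4

Derivation:
After move 1 (R):
1 5 2
3 6 0
7 8 4

After move 2 (U):
1 5 0
3 6 2
7 8 4

After move 3 (D):
1 5 2
3 6 0
7 8 4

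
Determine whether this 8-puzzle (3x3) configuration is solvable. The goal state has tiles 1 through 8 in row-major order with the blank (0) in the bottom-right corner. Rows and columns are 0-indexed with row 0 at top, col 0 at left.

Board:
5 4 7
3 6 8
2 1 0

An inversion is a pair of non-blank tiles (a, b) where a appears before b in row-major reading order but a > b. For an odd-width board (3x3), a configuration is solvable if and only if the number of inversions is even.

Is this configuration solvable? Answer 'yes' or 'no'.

Inversions (pairs i<j in row-major order where tile[i] > tile[j] > 0): 18
18 is even, so the puzzle is solvable.

Answer: yes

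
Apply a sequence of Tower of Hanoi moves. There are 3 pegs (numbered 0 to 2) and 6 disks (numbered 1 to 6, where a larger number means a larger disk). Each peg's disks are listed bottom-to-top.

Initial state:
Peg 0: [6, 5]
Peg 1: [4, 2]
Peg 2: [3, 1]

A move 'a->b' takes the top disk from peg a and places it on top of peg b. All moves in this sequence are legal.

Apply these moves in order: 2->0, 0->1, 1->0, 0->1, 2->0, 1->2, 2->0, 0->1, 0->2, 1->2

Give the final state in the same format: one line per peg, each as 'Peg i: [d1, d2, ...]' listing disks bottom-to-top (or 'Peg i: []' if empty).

Answer: Peg 0: [6, 5]
Peg 1: [4, 2]
Peg 2: [3, 1]

Derivation:
After move 1 (2->0):
Peg 0: [6, 5, 1]
Peg 1: [4, 2]
Peg 2: [3]

After move 2 (0->1):
Peg 0: [6, 5]
Peg 1: [4, 2, 1]
Peg 2: [3]

After move 3 (1->0):
Peg 0: [6, 5, 1]
Peg 1: [4, 2]
Peg 2: [3]

After move 4 (0->1):
Peg 0: [6, 5]
Peg 1: [4, 2, 1]
Peg 2: [3]

After move 5 (2->0):
Peg 0: [6, 5, 3]
Peg 1: [4, 2, 1]
Peg 2: []

After move 6 (1->2):
Peg 0: [6, 5, 3]
Peg 1: [4, 2]
Peg 2: [1]

After move 7 (2->0):
Peg 0: [6, 5, 3, 1]
Peg 1: [4, 2]
Peg 2: []

After move 8 (0->1):
Peg 0: [6, 5, 3]
Peg 1: [4, 2, 1]
Peg 2: []

After move 9 (0->2):
Peg 0: [6, 5]
Peg 1: [4, 2, 1]
Peg 2: [3]

After move 10 (1->2):
Peg 0: [6, 5]
Peg 1: [4, 2]
Peg 2: [3, 1]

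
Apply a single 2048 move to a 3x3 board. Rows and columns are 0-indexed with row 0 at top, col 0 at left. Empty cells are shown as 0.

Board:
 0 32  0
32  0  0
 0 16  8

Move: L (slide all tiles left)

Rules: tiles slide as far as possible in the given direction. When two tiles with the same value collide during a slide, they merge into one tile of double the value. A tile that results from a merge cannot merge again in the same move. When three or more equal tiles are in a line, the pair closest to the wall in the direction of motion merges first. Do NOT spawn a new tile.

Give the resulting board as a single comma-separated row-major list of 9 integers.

Answer: 32, 0, 0, 32, 0, 0, 16, 8, 0

Derivation:
Slide left:
row 0: [0, 32, 0] -> [32, 0, 0]
row 1: [32, 0, 0] -> [32, 0, 0]
row 2: [0, 16, 8] -> [16, 8, 0]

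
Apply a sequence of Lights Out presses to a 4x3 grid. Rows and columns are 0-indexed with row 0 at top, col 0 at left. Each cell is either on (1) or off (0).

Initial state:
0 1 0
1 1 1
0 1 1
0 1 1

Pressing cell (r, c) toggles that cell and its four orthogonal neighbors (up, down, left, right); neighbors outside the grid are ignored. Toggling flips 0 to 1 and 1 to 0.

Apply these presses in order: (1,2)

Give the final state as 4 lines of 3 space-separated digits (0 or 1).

After press 1 at (1,2):
0 1 1
1 0 0
0 1 0
0 1 1

Answer: 0 1 1
1 0 0
0 1 0
0 1 1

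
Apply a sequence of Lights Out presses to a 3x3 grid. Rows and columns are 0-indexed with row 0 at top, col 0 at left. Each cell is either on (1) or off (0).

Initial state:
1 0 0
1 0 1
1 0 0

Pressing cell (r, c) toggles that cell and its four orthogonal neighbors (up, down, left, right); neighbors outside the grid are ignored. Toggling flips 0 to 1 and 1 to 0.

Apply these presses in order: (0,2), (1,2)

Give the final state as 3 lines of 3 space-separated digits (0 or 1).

Answer: 1 1 0
1 1 1
1 0 1

Derivation:
After press 1 at (0,2):
1 1 1
1 0 0
1 0 0

After press 2 at (1,2):
1 1 0
1 1 1
1 0 1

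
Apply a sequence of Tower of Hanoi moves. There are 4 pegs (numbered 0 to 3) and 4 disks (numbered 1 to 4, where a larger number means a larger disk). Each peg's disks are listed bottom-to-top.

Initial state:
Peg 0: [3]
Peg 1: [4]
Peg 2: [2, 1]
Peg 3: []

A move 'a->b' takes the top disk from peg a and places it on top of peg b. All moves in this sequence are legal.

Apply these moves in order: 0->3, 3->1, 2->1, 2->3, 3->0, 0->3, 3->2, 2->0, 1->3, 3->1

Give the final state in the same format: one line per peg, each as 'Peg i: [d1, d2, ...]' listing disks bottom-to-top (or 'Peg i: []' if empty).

After move 1 (0->3):
Peg 0: []
Peg 1: [4]
Peg 2: [2, 1]
Peg 3: [3]

After move 2 (3->1):
Peg 0: []
Peg 1: [4, 3]
Peg 2: [2, 1]
Peg 3: []

After move 3 (2->1):
Peg 0: []
Peg 1: [4, 3, 1]
Peg 2: [2]
Peg 3: []

After move 4 (2->3):
Peg 0: []
Peg 1: [4, 3, 1]
Peg 2: []
Peg 3: [2]

After move 5 (3->0):
Peg 0: [2]
Peg 1: [4, 3, 1]
Peg 2: []
Peg 3: []

After move 6 (0->3):
Peg 0: []
Peg 1: [4, 3, 1]
Peg 2: []
Peg 3: [2]

After move 7 (3->2):
Peg 0: []
Peg 1: [4, 3, 1]
Peg 2: [2]
Peg 3: []

After move 8 (2->0):
Peg 0: [2]
Peg 1: [4, 3, 1]
Peg 2: []
Peg 3: []

After move 9 (1->3):
Peg 0: [2]
Peg 1: [4, 3]
Peg 2: []
Peg 3: [1]

After move 10 (3->1):
Peg 0: [2]
Peg 1: [4, 3, 1]
Peg 2: []
Peg 3: []

Answer: Peg 0: [2]
Peg 1: [4, 3, 1]
Peg 2: []
Peg 3: []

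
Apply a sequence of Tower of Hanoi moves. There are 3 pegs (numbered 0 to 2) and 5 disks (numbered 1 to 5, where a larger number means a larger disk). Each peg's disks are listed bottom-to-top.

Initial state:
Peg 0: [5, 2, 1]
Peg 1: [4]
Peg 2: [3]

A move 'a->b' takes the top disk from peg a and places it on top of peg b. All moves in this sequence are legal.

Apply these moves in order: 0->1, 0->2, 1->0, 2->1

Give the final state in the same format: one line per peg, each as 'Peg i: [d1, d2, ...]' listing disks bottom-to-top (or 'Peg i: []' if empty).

After move 1 (0->1):
Peg 0: [5, 2]
Peg 1: [4, 1]
Peg 2: [3]

After move 2 (0->2):
Peg 0: [5]
Peg 1: [4, 1]
Peg 2: [3, 2]

After move 3 (1->0):
Peg 0: [5, 1]
Peg 1: [4]
Peg 2: [3, 2]

After move 4 (2->1):
Peg 0: [5, 1]
Peg 1: [4, 2]
Peg 2: [3]

Answer: Peg 0: [5, 1]
Peg 1: [4, 2]
Peg 2: [3]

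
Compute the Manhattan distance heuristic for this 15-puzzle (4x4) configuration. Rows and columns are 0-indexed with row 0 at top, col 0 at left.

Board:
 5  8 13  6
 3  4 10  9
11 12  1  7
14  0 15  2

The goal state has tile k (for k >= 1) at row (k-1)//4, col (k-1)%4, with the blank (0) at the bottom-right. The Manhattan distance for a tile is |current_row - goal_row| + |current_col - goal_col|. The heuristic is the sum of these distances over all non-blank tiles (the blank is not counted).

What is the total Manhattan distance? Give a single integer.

Answer: 40

Derivation:
Tile 5: (0,0)->(1,0) = 1
Tile 8: (0,1)->(1,3) = 3
Tile 13: (0,2)->(3,0) = 5
Tile 6: (0,3)->(1,1) = 3
Tile 3: (1,0)->(0,2) = 3
Tile 4: (1,1)->(0,3) = 3
Tile 10: (1,2)->(2,1) = 2
Tile 9: (1,3)->(2,0) = 4
Tile 11: (2,0)->(2,2) = 2
Tile 12: (2,1)->(2,3) = 2
Tile 1: (2,2)->(0,0) = 4
Tile 7: (2,3)->(1,2) = 2
Tile 14: (3,0)->(3,1) = 1
Tile 15: (3,2)->(3,2) = 0
Tile 2: (3,3)->(0,1) = 5
Sum: 1 + 3 + 5 + 3 + 3 + 3 + 2 + 4 + 2 + 2 + 4 + 2 + 1 + 0 + 5 = 40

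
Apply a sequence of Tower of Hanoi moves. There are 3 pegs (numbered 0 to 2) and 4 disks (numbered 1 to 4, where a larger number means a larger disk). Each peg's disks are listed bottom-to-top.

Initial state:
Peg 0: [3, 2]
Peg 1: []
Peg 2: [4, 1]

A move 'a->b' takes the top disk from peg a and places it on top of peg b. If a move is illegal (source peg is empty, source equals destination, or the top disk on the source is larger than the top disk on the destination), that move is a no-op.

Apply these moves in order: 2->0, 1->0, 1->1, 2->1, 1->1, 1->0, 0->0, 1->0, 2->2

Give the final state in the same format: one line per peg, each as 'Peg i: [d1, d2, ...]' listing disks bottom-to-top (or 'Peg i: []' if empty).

Answer: Peg 0: [3, 2, 1]
Peg 1: [4]
Peg 2: []

Derivation:
After move 1 (2->0):
Peg 0: [3, 2, 1]
Peg 1: []
Peg 2: [4]

After move 2 (1->0):
Peg 0: [3, 2, 1]
Peg 1: []
Peg 2: [4]

After move 3 (1->1):
Peg 0: [3, 2, 1]
Peg 1: []
Peg 2: [4]

After move 4 (2->1):
Peg 0: [3, 2, 1]
Peg 1: [4]
Peg 2: []

After move 5 (1->1):
Peg 0: [3, 2, 1]
Peg 1: [4]
Peg 2: []

After move 6 (1->0):
Peg 0: [3, 2, 1]
Peg 1: [4]
Peg 2: []

After move 7 (0->0):
Peg 0: [3, 2, 1]
Peg 1: [4]
Peg 2: []

After move 8 (1->0):
Peg 0: [3, 2, 1]
Peg 1: [4]
Peg 2: []

After move 9 (2->2):
Peg 0: [3, 2, 1]
Peg 1: [4]
Peg 2: []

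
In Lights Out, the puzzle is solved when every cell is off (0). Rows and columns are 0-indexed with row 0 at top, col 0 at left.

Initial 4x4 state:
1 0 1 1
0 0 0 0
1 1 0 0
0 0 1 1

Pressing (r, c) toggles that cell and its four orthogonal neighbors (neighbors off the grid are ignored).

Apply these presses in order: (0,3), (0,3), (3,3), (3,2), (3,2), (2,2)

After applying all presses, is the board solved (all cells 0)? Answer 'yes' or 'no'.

After press 1 at (0,3):
1 0 0 0
0 0 0 1
1 1 0 0
0 0 1 1

After press 2 at (0,3):
1 0 1 1
0 0 0 0
1 1 0 0
0 0 1 1

After press 3 at (3,3):
1 0 1 1
0 0 0 0
1 1 0 1
0 0 0 0

After press 4 at (3,2):
1 0 1 1
0 0 0 0
1 1 1 1
0 1 1 1

After press 5 at (3,2):
1 0 1 1
0 0 0 0
1 1 0 1
0 0 0 0

After press 6 at (2,2):
1 0 1 1
0 0 1 0
1 0 1 0
0 0 1 0

Lights still on: 7

Answer: no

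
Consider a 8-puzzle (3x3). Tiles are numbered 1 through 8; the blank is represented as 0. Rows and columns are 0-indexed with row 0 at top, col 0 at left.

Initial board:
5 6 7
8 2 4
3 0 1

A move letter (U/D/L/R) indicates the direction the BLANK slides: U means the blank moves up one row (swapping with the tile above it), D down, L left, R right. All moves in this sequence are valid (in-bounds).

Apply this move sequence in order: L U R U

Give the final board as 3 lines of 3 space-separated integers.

After move 1 (L):
5 6 7
8 2 4
0 3 1

After move 2 (U):
5 6 7
0 2 4
8 3 1

After move 3 (R):
5 6 7
2 0 4
8 3 1

After move 4 (U):
5 0 7
2 6 4
8 3 1

Answer: 5 0 7
2 6 4
8 3 1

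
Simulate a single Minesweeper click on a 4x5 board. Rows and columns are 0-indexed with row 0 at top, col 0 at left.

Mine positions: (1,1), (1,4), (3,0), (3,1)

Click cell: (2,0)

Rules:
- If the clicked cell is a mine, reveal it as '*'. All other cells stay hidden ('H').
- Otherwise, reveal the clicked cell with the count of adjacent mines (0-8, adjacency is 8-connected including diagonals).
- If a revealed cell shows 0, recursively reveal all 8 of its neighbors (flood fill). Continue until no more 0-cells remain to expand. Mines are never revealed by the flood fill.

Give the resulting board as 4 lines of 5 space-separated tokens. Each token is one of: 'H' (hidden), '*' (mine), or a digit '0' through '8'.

H H H H H
H H H H H
3 H H H H
H H H H H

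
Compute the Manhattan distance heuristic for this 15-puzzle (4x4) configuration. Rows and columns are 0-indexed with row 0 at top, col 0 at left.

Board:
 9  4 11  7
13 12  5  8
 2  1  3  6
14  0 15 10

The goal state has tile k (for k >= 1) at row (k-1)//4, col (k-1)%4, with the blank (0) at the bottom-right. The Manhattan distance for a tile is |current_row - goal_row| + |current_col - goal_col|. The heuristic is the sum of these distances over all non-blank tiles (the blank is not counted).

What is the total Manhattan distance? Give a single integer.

Tile 9: (0,0)->(2,0) = 2
Tile 4: (0,1)->(0,3) = 2
Tile 11: (0,2)->(2,2) = 2
Tile 7: (0,3)->(1,2) = 2
Tile 13: (1,0)->(3,0) = 2
Tile 12: (1,1)->(2,3) = 3
Tile 5: (1,2)->(1,0) = 2
Tile 8: (1,3)->(1,3) = 0
Tile 2: (2,0)->(0,1) = 3
Tile 1: (2,1)->(0,0) = 3
Tile 3: (2,2)->(0,2) = 2
Tile 6: (2,3)->(1,1) = 3
Tile 14: (3,0)->(3,1) = 1
Tile 15: (3,2)->(3,2) = 0
Tile 10: (3,3)->(2,1) = 3
Sum: 2 + 2 + 2 + 2 + 2 + 3 + 2 + 0 + 3 + 3 + 2 + 3 + 1 + 0 + 3 = 30

Answer: 30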